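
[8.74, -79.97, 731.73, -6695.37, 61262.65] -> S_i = 8.74*(-9.15)^i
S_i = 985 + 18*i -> [985, 1003, 1021, 1039, 1057]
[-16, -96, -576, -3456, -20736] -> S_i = -16*6^i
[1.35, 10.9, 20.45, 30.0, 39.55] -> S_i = 1.35 + 9.55*i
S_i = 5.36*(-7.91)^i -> [5.36, -42.4, 335.37, -2652.74, 20983.15]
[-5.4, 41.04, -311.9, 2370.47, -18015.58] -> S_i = -5.40*(-7.60)^i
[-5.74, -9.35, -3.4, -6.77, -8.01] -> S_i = Random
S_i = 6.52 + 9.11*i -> [6.52, 15.63, 24.74, 33.85, 42.96]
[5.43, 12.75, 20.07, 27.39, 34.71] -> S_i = 5.43 + 7.32*i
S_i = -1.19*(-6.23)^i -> [-1.19, 7.41, -46.19, 287.75, -1792.67]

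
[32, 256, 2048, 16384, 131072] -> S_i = 32*8^i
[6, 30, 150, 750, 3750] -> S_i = 6*5^i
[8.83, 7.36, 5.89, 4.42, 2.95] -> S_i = 8.83 + -1.47*i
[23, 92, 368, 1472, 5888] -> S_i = 23*4^i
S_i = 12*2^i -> [12, 24, 48, 96, 192]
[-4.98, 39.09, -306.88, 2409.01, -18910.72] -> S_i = -4.98*(-7.85)^i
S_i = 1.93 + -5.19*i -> [1.93, -3.26, -8.45, -13.64, -18.83]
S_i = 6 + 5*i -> [6, 11, 16, 21, 26]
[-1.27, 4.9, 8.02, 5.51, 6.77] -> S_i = Random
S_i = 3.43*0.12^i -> [3.43, 0.41, 0.05, 0.01, 0.0]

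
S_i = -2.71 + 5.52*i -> [-2.71, 2.81, 8.33, 13.85, 19.37]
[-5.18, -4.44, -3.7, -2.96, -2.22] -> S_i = -5.18 + 0.74*i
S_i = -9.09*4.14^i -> [-9.09, -37.63, -155.8, -645.01, -2670.33]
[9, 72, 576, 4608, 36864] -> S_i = 9*8^i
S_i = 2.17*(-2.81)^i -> [2.17, -6.1, 17.13, -48.15, 135.3]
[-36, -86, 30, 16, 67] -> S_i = Random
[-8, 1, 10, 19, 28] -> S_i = -8 + 9*i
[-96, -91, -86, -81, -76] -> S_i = -96 + 5*i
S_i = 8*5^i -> [8, 40, 200, 1000, 5000]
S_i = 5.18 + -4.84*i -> [5.18, 0.34, -4.5, -9.34, -14.18]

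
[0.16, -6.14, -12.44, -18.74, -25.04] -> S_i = 0.16 + -6.30*i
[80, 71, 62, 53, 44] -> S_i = 80 + -9*i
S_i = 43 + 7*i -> [43, 50, 57, 64, 71]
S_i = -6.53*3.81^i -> [-6.53, -24.88, -94.79, -361.15, -1375.98]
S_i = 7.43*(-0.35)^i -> [7.43, -2.6, 0.91, -0.32, 0.11]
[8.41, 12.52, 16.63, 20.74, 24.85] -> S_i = 8.41 + 4.11*i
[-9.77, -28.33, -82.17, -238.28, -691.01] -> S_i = -9.77*2.90^i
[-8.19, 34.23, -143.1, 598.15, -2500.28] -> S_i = -8.19*(-4.18)^i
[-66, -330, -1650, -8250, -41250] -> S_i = -66*5^i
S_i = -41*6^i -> [-41, -246, -1476, -8856, -53136]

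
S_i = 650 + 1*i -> [650, 651, 652, 653, 654]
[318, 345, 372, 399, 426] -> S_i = 318 + 27*i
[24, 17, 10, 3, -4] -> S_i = 24 + -7*i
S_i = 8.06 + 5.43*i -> [8.06, 13.49, 18.92, 24.35, 29.78]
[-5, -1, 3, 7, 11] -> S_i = -5 + 4*i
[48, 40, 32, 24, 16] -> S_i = 48 + -8*i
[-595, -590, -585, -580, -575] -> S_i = -595 + 5*i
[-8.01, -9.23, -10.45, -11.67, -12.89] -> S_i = -8.01 + -1.22*i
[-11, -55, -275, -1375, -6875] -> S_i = -11*5^i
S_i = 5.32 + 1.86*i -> [5.32, 7.18, 9.04, 10.9, 12.76]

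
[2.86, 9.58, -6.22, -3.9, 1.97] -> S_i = Random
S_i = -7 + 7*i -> [-7, 0, 7, 14, 21]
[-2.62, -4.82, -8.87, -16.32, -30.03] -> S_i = -2.62*1.84^i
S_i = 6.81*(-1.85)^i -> [6.81, -12.6, 23.31, -43.12, 79.77]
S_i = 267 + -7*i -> [267, 260, 253, 246, 239]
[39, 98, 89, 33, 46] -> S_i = Random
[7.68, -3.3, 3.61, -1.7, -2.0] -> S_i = Random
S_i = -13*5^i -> [-13, -65, -325, -1625, -8125]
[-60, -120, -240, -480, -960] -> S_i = -60*2^i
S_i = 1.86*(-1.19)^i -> [1.86, -2.21, 2.63, -3.13, 3.73]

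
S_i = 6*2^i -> [6, 12, 24, 48, 96]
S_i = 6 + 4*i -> [6, 10, 14, 18, 22]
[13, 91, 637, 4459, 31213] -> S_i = 13*7^i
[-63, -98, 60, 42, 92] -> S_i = Random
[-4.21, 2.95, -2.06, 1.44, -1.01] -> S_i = -4.21*(-0.70)^i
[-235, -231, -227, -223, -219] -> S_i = -235 + 4*i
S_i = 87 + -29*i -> [87, 58, 29, 0, -29]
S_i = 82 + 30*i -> [82, 112, 142, 172, 202]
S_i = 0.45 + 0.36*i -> [0.45, 0.81, 1.17, 1.53, 1.89]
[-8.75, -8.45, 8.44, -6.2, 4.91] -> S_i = Random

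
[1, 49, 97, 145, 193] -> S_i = 1 + 48*i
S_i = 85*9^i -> [85, 765, 6885, 61965, 557685]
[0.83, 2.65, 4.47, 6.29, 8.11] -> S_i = 0.83 + 1.82*i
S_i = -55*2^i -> [-55, -110, -220, -440, -880]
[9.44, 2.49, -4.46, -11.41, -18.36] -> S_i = 9.44 + -6.95*i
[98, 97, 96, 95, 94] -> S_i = 98 + -1*i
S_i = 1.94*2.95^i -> [1.94, 5.72, 16.88, 49.8, 146.92]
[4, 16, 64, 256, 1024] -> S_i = 4*4^i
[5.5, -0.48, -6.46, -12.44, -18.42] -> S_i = 5.50 + -5.98*i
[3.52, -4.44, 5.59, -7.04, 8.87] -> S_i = 3.52*(-1.26)^i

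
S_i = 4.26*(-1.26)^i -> [4.26, -5.37, 6.76, -8.52, 10.74]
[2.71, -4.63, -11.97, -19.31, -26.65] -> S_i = 2.71 + -7.34*i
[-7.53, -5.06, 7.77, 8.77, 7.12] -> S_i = Random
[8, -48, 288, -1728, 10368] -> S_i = 8*-6^i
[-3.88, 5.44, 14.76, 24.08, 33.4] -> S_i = -3.88 + 9.32*i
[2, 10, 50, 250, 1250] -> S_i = 2*5^i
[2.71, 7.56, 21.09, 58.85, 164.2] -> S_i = 2.71*2.79^i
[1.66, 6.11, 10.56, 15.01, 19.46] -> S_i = 1.66 + 4.45*i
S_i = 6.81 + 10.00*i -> [6.81, 16.81, 26.81, 36.81, 46.81]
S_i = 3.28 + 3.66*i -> [3.28, 6.94, 10.6, 14.26, 17.92]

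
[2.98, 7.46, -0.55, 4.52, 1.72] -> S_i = Random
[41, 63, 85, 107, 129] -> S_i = 41 + 22*i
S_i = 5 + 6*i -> [5, 11, 17, 23, 29]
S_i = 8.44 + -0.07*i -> [8.44, 8.37, 8.3, 8.23, 8.16]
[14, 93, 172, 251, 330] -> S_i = 14 + 79*i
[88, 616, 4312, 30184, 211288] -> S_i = 88*7^i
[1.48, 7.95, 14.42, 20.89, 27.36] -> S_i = 1.48 + 6.47*i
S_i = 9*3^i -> [9, 27, 81, 243, 729]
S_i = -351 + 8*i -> [-351, -343, -335, -327, -319]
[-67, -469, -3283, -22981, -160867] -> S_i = -67*7^i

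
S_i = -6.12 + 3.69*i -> [-6.12, -2.43, 1.26, 4.95, 8.64]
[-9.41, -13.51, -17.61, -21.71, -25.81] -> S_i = -9.41 + -4.10*i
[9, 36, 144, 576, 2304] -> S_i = 9*4^i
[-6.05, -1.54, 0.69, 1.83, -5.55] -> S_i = Random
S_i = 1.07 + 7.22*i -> [1.07, 8.29, 15.51, 22.73, 29.95]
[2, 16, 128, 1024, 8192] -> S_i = 2*8^i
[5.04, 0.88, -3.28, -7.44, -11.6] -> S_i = 5.04 + -4.16*i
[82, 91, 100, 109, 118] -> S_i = 82 + 9*i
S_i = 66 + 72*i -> [66, 138, 210, 282, 354]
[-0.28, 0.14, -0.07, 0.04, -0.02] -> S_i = -0.28*(-0.51)^i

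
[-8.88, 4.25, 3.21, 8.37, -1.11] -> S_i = Random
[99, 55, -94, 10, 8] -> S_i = Random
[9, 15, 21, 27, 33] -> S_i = 9 + 6*i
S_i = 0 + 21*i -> [0, 21, 42, 63, 84]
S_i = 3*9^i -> [3, 27, 243, 2187, 19683]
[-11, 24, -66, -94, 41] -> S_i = Random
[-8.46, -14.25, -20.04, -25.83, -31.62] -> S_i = -8.46 + -5.79*i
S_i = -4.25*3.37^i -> [-4.25, -14.32, -48.27, -162.66, -548.16]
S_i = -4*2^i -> [-4, -8, -16, -32, -64]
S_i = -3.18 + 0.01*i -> [-3.18, -3.17, -3.16, -3.15, -3.14]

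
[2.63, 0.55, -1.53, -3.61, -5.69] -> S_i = 2.63 + -2.08*i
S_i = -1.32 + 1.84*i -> [-1.32, 0.52, 2.36, 4.2, 6.04]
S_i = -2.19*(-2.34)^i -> [-2.19, 5.12, -11.99, 28.06, -65.66]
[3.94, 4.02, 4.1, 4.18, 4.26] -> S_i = 3.94*1.02^i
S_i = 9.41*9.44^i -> [9.41, 88.83, 838.56, 7916.0, 74727.01]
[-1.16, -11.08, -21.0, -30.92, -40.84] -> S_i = -1.16 + -9.92*i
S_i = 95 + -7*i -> [95, 88, 81, 74, 67]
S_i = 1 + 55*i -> [1, 56, 111, 166, 221]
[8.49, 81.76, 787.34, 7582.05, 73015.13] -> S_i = 8.49*9.63^i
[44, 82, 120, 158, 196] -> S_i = 44 + 38*i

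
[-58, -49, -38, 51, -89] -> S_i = Random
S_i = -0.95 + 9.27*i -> [-0.95, 8.32, 17.59, 26.86, 36.13]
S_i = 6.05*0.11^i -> [6.05, 0.67, 0.07, 0.01, 0.0]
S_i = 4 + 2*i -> [4, 6, 8, 10, 12]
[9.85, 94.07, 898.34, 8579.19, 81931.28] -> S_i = 9.85*9.55^i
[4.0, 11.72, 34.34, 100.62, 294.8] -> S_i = 4.00*2.93^i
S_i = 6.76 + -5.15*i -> [6.76, 1.61, -3.54, -8.69, -13.84]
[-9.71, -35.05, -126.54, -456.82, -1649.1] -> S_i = -9.71*3.61^i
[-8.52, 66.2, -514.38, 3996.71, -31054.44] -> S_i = -8.52*(-7.77)^i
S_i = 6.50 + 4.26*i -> [6.5, 10.76, 15.02, 19.28, 23.54]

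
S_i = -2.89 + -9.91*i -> [-2.89, -12.8, -22.71, -32.62, -42.53]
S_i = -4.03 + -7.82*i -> [-4.03, -11.85, -19.67, -27.49, -35.31]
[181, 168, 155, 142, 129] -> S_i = 181 + -13*i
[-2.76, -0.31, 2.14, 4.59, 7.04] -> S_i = -2.76 + 2.45*i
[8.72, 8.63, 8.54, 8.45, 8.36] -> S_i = 8.72 + -0.09*i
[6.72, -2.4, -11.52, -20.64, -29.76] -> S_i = 6.72 + -9.12*i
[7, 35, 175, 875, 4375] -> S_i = 7*5^i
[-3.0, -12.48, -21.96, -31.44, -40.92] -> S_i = -3.00 + -9.48*i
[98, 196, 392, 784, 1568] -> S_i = 98*2^i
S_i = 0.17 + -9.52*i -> [0.17, -9.35, -18.87, -28.39, -37.91]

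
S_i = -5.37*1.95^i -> [-5.37, -10.47, -20.42, -39.82, -77.64]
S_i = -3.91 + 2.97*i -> [-3.91, -0.94, 2.03, 5.0, 7.97]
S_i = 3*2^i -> [3, 6, 12, 24, 48]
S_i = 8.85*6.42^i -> [8.85, 56.82, 364.77, 2341.79, 15034.31]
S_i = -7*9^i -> [-7, -63, -567, -5103, -45927]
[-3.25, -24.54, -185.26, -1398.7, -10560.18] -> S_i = -3.25*7.55^i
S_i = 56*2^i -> [56, 112, 224, 448, 896]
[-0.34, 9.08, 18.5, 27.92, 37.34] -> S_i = -0.34 + 9.42*i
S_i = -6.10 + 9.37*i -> [-6.1, 3.27, 12.64, 22.01, 31.38]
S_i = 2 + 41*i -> [2, 43, 84, 125, 166]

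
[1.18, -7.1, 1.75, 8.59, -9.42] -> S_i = Random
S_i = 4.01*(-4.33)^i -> [4.01, -17.36, 75.18, -325.54, 1409.6]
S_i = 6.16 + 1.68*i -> [6.16, 7.84, 9.52, 11.2, 12.88]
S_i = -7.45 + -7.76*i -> [-7.45, -15.21, -22.97, -30.73, -38.49]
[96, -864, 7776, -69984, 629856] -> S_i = 96*-9^i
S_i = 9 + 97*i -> [9, 106, 203, 300, 397]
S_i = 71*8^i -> [71, 568, 4544, 36352, 290816]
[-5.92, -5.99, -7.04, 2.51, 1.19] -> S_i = Random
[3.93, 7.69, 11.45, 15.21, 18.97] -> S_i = 3.93 + 3.76*i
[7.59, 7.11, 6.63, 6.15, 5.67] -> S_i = 7.59 + -0.48*i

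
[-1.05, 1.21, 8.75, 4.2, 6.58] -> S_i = Random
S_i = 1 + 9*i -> [1, 10, 19, 28, 37]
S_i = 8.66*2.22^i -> [8.66, 19.23, 42.68, 94.75, 210.34]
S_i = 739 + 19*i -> [739, 758, 777, 796, 815]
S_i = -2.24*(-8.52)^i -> [-2.24, 19.08, -162.6, 1385.37, -11803.38]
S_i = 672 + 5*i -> [672, 677, 682, 687, 692]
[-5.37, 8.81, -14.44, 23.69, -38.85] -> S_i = -5.37*(-1.64)^i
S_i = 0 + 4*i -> [0, 4, 8, 12, 16]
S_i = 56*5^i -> [56, 280, 1400, 7000, 35000]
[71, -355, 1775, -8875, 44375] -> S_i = 71*-5^i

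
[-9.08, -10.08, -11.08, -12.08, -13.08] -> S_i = -9.08 + -1.00*i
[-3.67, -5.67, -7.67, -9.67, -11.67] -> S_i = -3.67 + -2.00*i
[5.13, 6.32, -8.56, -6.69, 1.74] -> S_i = Random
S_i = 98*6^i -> [98, 588, 3528, 21168, 127008]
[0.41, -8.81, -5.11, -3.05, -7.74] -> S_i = Random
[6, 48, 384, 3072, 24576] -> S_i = 6*8^i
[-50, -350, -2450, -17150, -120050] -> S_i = -50*7^i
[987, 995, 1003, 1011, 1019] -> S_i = 987 + 8*i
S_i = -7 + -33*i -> [-7, -40, -73, -106, -139]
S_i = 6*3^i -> [6, 18, 54, 162, 486]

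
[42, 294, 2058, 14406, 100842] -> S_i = 42*7^i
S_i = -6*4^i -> [-6, -24, -96, -384, -1536]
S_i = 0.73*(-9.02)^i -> [0.73, -6.58, 59.39, -535.73, 4832.25]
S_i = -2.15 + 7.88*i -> [-2.15, 5.73, 13.61, 21.49, 29.37]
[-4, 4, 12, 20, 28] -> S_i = -4 + 8*i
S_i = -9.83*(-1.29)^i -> [-9.83, 12.68, -16.36, 21.1, -27.22]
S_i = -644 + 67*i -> [-644, -577, -510, -443, -376]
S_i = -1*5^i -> [-1, -5, -25, -125, -625]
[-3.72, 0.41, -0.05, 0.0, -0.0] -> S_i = -3.72*(-0.11)^i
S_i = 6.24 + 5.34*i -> [6.24, 11.58, 16.92, 22.26, 27.6]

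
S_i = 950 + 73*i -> [950, 1023, 1096, 1169, 1242]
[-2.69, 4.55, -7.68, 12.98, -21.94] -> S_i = -2.69*(-1.69)^i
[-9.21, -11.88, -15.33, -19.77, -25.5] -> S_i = -9.21*1.29^i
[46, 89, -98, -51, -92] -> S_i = Random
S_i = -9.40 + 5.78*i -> [-9.4, -3.62, 2.16, 7.94, 13.72]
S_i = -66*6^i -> [-66, -396, -2376, -14256, -85536]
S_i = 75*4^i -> [75, 300, 1200, 4800, 19200]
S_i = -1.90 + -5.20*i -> [-1.9, -7.1, -12.3, -17.5, -22.7]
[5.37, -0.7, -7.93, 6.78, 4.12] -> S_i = Random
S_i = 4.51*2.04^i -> [4.51, 9.2, 18.77, 38.29, 78.11]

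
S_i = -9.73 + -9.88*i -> [-9.73, -19.61, -29.49, -39.37, -49.25]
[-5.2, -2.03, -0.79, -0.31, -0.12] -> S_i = -5.20*0.39^i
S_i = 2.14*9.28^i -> [2.14, 19.86, 184.29, 1710.24, 15871.05]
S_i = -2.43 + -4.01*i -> [-2.43, -6.44, -10.45, -14.46, -18.47]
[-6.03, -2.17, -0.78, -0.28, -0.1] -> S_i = -6.03*0.36^i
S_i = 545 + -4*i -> [545, 541, 537, 533, 529]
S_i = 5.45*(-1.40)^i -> [5.45, -7.63, 10.68, -14.95, 20.94]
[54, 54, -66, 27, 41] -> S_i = Random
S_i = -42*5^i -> [-42, -210, -1050, -5250, -26250]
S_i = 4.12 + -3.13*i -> [4.12, 0.99, -2.14, -5.27, -8.4]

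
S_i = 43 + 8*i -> [43, 51, 59, 67, 75]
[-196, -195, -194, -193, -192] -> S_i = -196 + 1*i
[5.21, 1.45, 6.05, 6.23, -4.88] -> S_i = Random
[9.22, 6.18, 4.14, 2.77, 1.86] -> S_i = 9.22*0.67^i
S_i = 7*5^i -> [7, 35, 175, 875, 4375]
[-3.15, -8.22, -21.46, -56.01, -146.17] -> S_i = -3.15*2.61^i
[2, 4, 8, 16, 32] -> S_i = 2*2^i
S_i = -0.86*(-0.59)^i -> [-0.86, 0.51, -0.3, 0.18, -0.1]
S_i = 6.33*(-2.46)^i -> [6.33, -15.57, 38.31, -94.23, 231.82]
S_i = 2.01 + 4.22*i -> [2.01, 6.23, 10.45, 14.67, 18.89]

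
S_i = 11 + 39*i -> [11, 50, 89, 128, 167]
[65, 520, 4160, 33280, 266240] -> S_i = 65*8^i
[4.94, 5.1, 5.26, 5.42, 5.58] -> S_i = 4.94 + 0.16*i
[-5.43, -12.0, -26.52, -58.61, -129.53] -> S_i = -5.43*2.21^i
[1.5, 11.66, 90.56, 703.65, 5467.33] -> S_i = 1.50*7.77^i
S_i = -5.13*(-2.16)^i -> [-5.13, 11.08, -23.93, 51.7, -111.67]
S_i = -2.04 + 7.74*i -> [-2.04, 5.7, 13.44, 21.18, 28.92]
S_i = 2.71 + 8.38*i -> [2.71, 11.09, 19.47, 27.85, 36.23]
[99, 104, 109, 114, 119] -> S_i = 99 + 5*i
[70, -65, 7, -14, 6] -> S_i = Random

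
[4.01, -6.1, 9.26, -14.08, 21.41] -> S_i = 4.01*(-1.52)^i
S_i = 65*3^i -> [65, 195, 585, 1755, 5265]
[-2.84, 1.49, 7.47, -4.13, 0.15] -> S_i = Random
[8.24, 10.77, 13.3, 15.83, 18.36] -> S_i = 8.24 + 2.53*i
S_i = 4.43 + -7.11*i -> [4.43, -2.68, -9.79, -16.9, -24.01]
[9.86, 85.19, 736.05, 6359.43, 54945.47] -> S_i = 9.86*8.64^i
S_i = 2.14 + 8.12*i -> [2.14, 10.26, 18.38, 26.5, 34.62]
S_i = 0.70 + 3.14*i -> [0.7, 3.84, 6.98, 10.12, 13.26]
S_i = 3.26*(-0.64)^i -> [3.26, -2.09, 1.34, -0.85, 0.55]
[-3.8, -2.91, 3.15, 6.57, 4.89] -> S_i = Random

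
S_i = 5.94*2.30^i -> [5.94, 13.66, 31.42, 72.27, 166.23]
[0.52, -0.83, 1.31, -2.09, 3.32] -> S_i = 0.52*(-1.59)^i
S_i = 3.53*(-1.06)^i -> [3.53, -3.74, 3.97, -4.2, 4.46]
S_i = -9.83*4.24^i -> [-9.83, -41.68, -176.72, -749.29, -3177.0]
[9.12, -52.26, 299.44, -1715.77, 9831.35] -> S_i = 9.12*(-5.73)^i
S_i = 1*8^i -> [1, 8, 64, 512, 4096]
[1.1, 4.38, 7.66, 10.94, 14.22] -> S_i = 1.10 + 3.28*i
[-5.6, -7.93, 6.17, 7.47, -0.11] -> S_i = Random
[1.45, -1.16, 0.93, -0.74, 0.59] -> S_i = 1.45*(-0.80)^i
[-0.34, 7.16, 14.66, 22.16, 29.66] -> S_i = -0.34 + 7.50*i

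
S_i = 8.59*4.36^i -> [8.59, 37.45, 163.29, 711.96, 3104.12]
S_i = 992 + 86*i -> [992, 1078, 1164, 1250, 1336]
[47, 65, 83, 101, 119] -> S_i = 47 + 18*i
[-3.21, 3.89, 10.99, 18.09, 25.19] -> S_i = -3.21 + 7.10*i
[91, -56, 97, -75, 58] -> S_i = Random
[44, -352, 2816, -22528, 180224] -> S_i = 44*-8^i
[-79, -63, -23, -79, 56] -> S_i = Random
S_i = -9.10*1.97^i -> [-9.1, -17.93, -35.32, -69.57, -137.06]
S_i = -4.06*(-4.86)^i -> [-4.06, 19.73, -95.9, 466.05, -2265.02]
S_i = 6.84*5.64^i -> [6.84, 38.58, 217.58, 1227.14, 6921.06]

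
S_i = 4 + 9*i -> [4, 13, 22, 31, 40]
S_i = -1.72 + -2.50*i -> [-1.72, -4.22, -6.72, -9.22, -11.72]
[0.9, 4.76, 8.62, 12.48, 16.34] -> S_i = 0.90 + 3.86*i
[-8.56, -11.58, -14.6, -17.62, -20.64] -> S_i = -8.56 + -3.02*i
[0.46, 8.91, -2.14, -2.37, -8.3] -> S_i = Random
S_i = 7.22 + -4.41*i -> [7.22, 2.81, -1.6, -6.01, -10.42]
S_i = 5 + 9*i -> [5, 14, 23, 32, 41]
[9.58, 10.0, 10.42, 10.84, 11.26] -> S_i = 9.58 + 0.42*i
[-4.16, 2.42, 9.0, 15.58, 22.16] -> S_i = -4.16 + 6.58*i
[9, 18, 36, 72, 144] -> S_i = 9*2^i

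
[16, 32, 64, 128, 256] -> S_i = 16*2^i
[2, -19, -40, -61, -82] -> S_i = 2 + -21*i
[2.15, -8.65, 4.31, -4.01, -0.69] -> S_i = Random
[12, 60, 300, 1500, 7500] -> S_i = 12*5^i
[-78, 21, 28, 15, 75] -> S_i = Random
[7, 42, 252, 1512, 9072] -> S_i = 7*6^i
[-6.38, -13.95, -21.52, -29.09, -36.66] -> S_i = -6.38 + -7.57*i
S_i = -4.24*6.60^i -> [-4.24, -27.98, -184.69, -1218.98, -8045.29]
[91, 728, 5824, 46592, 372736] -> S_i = 91*8^i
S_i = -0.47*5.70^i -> [-0.47, -2.68, -15.27, -87.04, -496.13]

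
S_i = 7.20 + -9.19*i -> [7.2, -1.99, -11.18, -20.37, -29.56]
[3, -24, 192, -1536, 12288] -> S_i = 3*-8^i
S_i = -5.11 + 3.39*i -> [-5.11, -1.72, 1.67, 5.06, 8.45]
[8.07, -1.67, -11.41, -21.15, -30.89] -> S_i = 8.07 + -9.74*i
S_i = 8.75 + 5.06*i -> [8.75, 13.81, 18.87, 23.93, 28.99]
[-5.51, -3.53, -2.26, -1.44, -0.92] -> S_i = -5.51*0.64^i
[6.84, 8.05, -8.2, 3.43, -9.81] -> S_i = Random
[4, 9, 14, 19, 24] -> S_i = 4 + 5*i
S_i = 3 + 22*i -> [3, 25, 47, 69, 91]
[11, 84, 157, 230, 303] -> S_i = 11 + 73*i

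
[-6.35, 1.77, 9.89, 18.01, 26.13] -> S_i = -6.35 + 8.12*i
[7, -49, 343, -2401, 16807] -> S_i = 7*-7^i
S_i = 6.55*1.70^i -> [6.55, 11.14, 18.93, 32.18, 54.71]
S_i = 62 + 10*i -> [62, 72, 82, 92, 102]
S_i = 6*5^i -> [6, 30, 150, 750, 3750]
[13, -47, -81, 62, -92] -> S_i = Random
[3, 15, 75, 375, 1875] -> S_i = 3*5^i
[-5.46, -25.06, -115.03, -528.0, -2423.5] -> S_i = -5.46*4.59^i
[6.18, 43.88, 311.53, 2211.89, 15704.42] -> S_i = 6.18*7.10^i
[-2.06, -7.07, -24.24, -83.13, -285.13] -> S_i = -2.06*3.43^i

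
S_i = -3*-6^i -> [-3, 18, -108, 648, -3888]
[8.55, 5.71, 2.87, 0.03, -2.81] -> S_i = 8.55 + -2.84*i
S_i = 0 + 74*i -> [0, 74, 148, 222, 296]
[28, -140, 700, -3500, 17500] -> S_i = 28*-5^i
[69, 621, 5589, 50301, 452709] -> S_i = 69*9^i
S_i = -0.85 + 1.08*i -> [-0.85, 0.23, 1.31, 2.39, 3.47]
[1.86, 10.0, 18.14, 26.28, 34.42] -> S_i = 1.86 + 8.14*i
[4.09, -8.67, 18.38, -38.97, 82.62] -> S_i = 4.09*(-2.12)^i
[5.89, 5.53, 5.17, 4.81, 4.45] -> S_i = 5.89 + -0.36*i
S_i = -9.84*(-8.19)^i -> [-9.84, 80.59, -660.03, 5405.64, -44272.16]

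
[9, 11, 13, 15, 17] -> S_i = 9 + 2*i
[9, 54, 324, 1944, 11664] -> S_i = 9*6^i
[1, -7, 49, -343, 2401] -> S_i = 1*-7^i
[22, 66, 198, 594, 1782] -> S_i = 22*3^i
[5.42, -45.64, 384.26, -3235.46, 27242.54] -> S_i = 5.42*(-8.42)^i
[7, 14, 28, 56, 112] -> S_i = 7*2^i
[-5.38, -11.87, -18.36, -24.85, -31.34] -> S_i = -5.38 + -6.49*i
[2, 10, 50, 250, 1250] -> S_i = 2*5^i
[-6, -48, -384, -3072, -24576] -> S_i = -6*8^i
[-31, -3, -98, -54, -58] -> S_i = Random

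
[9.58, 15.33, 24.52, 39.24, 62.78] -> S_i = 9.58*1.60^i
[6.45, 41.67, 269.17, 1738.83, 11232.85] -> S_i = 6.45*6.46^i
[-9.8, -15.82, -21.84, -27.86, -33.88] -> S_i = -9.80 + -6.02*i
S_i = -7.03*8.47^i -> [-7.03, -59.54, -504.34, -4271.75, -36181.7]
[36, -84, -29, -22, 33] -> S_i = Random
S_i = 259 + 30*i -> [259, 289, 319, 349, 379]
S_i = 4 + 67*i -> [4, 71, 138, 205, 272]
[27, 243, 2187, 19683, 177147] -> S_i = 27*9^i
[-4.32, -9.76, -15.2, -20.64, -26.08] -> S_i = -4.32 + -5.44*i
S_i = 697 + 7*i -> [697, 704, 711, 718, 725]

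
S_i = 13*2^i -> [13, 26, 52, 104, 208]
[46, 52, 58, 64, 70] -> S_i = 46 + 6*i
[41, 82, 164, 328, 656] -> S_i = 41*2^i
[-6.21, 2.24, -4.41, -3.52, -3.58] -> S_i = Random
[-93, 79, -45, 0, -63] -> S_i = Random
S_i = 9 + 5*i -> [9, 14, 19, 24, 29]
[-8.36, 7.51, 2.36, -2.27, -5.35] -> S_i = Random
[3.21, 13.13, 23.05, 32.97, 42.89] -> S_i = 3.21 + 9.92*i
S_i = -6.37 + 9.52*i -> [-6.37, 3.15, 12.67, 22.19, 31.71]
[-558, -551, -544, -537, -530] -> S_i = -558 + 7*i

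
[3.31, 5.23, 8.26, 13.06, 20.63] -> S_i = 3.31*1.58^i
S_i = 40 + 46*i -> [40, 86, 132, 178, 224]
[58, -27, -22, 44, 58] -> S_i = Random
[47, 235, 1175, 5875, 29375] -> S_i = 47*5^i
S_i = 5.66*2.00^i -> [5.66, 11.32, 22.64, 45.28, 90.56]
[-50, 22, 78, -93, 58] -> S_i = Random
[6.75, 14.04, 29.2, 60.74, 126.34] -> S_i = 6.75*2.08^i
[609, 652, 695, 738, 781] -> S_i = 609 + 43*i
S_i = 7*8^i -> [7, 56, 448, 3584, 28672]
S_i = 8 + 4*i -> [8, 12, 16, 20, 24]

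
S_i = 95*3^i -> [95, 285, 855, 2565, 7695]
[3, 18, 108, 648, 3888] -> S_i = 3*6^i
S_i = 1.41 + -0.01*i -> [1.41, 1.4, 1.39, 1.38, 1.37]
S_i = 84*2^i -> [84, 168, 336, 672, 1344]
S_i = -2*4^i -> [-2, -8, -32, -128, -512]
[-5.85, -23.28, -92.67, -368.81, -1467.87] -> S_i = -5.85*3.98^i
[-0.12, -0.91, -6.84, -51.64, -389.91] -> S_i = -0.12*7.55^i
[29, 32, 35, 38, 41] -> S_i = 29 + 3*i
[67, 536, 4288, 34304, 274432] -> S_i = 67*8^i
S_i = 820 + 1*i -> [820, 821, 822, 823, 824]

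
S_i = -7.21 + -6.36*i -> [-7.21, -13.57, -19.93, -26.29, -32.65]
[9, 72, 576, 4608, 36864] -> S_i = 9*8^i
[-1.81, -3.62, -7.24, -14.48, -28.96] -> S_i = -1.81*2.00^i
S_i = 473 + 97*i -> [473, 570, 667, 764, 861]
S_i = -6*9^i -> [-6, -54, -486, -4374, -39366]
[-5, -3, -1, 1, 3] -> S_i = -5 + 2*i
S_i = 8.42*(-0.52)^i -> [8.42, -4.38, 2.28, -1.18, 0.62]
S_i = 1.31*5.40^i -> [1.31, 7.07, 38.2, 206.28, 1113.9]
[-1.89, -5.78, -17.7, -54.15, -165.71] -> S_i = -1.89*3.06^i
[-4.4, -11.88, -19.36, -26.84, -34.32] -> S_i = -4.40 + -7.48*i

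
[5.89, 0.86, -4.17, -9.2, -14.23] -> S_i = 5.89 + -5.03*i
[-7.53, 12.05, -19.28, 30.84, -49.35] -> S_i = -7.53*(-1.60)^i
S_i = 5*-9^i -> [5, -45, 405, -3645, 32805]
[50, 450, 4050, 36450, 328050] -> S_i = 50*9^i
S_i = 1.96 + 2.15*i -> [1.96, 4.11, 6.26, 8.41, 10.56]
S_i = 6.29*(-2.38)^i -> [6.29, -14.97, 35.63, -84.8, 201.82]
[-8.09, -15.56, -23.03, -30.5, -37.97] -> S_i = -8.09 + -7.47*i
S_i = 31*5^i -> [31, 155, 775, 3875, 19375]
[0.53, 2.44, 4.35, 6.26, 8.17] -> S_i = 0.53 + 1.91*i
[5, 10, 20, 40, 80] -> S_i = 5*2^i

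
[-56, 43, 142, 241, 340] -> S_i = -56 + 99*i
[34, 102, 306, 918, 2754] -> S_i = 34*3^i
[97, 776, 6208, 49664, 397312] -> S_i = 97*8^i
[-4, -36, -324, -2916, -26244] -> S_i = -4*9^i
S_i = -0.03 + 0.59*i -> [-0.03, 0.56, 1.15, 1.74, 2.33]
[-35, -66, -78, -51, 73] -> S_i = Random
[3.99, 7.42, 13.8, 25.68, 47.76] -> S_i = 3.99*1.86^i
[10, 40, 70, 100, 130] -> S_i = 10 + 30*i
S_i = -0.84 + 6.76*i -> [-0.84, 5.92, 12.68, 19.44, 26.2]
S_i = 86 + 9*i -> [86, 95, 104, 113, 122]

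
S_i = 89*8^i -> [89, 712, 5696, 45568, 364544]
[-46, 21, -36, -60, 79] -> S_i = Random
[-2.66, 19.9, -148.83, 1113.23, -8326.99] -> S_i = -2.66*(-7.48)^i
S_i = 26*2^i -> [26, 52, 104, 208, 416]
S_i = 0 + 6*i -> [0, 6, 12, 18, 24]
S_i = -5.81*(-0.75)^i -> [-5.81, 4.36, -3.27, 2.45, -1.84]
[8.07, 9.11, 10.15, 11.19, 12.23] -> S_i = 8.07 + 1.04*i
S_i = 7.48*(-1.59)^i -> [7.48, -11.89, 18.91, -30.07, 47.81]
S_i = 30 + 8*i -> [30, 38, 46, 54, 62]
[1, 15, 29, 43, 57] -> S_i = 1 + 14*i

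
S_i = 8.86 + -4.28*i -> [8.86, 4.58, 0.3, -3.98, -8.26]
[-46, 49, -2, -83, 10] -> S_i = Random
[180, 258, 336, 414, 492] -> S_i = 180 + 78*i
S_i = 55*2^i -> [55, 110, 220, 440, 880]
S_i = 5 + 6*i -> [5, 11, 17, 23, 29]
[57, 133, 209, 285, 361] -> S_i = 57 + 76*i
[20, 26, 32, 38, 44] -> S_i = 20 + 6*i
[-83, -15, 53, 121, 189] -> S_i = -83 + 68*i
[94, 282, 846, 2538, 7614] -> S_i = 94*3^i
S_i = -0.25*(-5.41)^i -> [-0.25, 1.35, -7.32, 39.59, -214.16]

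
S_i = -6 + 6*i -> [-6, 0, 6, 12, 18]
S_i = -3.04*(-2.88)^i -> [-3.04, 8.76, -25.21, 72.62, -209.14]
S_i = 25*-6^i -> [25, -150, 900, -5400, 32400]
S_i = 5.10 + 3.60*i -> [5.1, 8.7, 12.3, 15.9, 19.5]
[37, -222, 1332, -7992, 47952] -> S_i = 37*-6^i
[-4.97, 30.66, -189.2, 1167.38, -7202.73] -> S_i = -4.97*(-6.17)^i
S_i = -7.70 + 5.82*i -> [-7.7, -1.88, 3.94, 9.76, 15.58]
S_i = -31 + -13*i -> [-31, -44, -57, -70, -83]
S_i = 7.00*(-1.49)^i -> [7.0, -10.43, 15.54, -23.16, 34.5]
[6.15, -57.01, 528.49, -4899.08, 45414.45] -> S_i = 6.15*(-9.27)^i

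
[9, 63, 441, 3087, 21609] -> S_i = 9*7^i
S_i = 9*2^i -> [9, 18, 36, 72, 144]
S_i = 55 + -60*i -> [55, -5, -65, -125, -185]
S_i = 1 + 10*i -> [1, 11, 21, 31, 41]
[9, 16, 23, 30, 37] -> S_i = 9 + 7*i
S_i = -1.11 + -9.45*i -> [-1.11, -10.56, -20.01, -29.46, -38.91]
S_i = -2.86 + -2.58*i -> [-2.86, -5.44, -8.02, -10.6, -13.18]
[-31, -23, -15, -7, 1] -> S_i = -31 + 8*i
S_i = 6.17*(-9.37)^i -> [6.17, -57.81, 541.71, -5075.79, 47560.18]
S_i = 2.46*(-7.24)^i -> [2.46, -17.81, 128.95, -933.58, 6759.11]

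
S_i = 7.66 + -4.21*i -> [7.66, 3.45, -0.76, -4.97, -9.18]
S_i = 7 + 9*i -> [7, 16, 25, 34, 43]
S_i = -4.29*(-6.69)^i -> [-4.29, 28.7, -192.0, 1284.5, -8593.34]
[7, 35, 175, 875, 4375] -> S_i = 7*5^i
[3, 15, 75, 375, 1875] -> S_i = 3*5^i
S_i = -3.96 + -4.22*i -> [-3.96, -8.18, -12.4, -16.62, -20.84]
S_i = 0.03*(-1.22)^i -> [0.03, -0.04, 0.04, -0.05, 0.07]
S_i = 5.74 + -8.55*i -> [5.74, -2.81, -11.36, -19.91, -28.46]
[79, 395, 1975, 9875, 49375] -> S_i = 79*5^i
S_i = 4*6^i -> [4, 24, 144, 864, 5184]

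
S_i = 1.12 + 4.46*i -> [1.12, 5.58, 10.04, 14.5, 18.96]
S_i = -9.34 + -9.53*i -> [-9.34, -18.87, -28.4, -37.93, -47.46]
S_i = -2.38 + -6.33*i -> [-2.38, -8.71, -15.04, -21.37, -27.7]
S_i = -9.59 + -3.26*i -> [-9.59, -12.85, -16.11, -19.37, -22.63]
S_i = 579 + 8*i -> [579, 587, 595, 603, 611]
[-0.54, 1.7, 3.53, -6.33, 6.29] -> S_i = Random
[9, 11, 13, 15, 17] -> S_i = 9 + 2*i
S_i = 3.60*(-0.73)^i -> [3.6, -2.63, 1.92, -1.4, 1.02]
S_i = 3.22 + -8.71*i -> [3.22, -5.49, -14.2, -22.91, -31.62]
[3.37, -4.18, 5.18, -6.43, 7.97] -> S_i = 3.37*(-1.24)^i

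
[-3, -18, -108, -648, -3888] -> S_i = -3*6^i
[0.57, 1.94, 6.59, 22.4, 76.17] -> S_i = 0.57*3.40^i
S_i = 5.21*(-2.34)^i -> [5.21, -12.19, 28.53, -66.76, 156.21]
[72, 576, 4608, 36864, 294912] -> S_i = 72*8^i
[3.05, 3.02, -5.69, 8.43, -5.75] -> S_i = Random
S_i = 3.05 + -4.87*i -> [3.05, -1.82, -6.69, -11.56, -16.43]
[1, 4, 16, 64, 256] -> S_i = 1*4^i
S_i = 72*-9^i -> [72, -648, 5832, -52488, 472392]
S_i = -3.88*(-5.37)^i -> [-3.88, 20.84, -111.89, 600.83, -3226.48]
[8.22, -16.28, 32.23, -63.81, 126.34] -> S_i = 8.22*(-1.98)^i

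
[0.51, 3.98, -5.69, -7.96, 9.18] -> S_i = Random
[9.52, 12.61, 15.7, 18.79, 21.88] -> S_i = 9.52 + 3.09*i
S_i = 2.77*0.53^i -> [2.77, 1.47, 0.78, 0.41, 0.22]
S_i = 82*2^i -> [82, 164, 328, 656, 1312]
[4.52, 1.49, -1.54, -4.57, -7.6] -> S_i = 4.52 + -3.03*i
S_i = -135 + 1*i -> [-135, -134, -133, -132, -131]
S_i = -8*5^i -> [-8, -40, -200, -1000, -5000]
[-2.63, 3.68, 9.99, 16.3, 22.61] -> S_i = -2.63 + 6.31*i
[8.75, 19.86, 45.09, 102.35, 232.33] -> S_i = 8.75*2.27^i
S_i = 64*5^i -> [64, 320, 1600, 8000, 40000]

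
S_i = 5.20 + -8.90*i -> [5.2, -3.7, -12.6, -21.5, -30.4]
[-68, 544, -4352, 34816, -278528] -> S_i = -68*-8^i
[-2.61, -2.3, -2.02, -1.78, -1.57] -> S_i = -2.61*0.88^i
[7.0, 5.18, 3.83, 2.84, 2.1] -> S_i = 7.00*0.74^i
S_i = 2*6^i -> [2, 12, 72, 432, 2592]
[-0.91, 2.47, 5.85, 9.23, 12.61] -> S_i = -0.91 + 3.38*i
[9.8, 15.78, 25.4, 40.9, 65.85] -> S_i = 9.80*1.61^i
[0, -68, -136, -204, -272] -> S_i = 0 + -68*i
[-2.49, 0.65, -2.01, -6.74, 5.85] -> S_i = Random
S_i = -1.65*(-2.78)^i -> [-1.65, 4.59, -12.75, 35.45, -98.55]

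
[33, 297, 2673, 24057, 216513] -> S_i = 33*9^i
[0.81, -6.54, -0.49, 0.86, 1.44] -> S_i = Random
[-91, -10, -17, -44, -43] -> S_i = Random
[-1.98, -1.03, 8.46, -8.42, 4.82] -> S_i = Random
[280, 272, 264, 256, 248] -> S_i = 280 + -8*i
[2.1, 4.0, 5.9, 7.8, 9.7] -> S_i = 2.10 + 1.90*i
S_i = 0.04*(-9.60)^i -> [0.04, -0.38, 3.69, -35.39, 339.74]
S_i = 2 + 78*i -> [2, 80, 158, 236, 314]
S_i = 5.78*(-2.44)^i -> [5.78, -14.1, 34.41, -83.96, 204.87]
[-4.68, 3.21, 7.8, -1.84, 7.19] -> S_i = Random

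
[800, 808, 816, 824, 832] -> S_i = 800 + 8*i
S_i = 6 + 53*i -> [6, 59, 112, 165, 218]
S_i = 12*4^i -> [12, 48, 192, 768, 3072]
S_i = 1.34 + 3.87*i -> [1.34, 5.21, 9.08, 12.95, 16.82]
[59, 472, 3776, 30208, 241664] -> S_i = 59*8^i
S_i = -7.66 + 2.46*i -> [-7.66, -5.2, -2.74, -0.28, 2.18]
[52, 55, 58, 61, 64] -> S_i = 52 + 3*i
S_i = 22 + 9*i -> [22, 31, 40, 49, 58]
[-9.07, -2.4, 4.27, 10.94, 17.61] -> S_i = -9.07 + 6.67*i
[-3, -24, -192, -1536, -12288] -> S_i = -3*8^i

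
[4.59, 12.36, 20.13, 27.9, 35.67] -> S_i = 4.59 + 7.77*i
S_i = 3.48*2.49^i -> [3.48, 8.67, 21.58, 53.73, 133.78]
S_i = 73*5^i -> [73, 365, 1825, 9125, 45625]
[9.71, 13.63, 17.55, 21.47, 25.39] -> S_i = 9.71 + 3.92*i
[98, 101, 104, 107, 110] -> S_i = 98 + 3*i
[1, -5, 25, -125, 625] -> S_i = 1*-5^i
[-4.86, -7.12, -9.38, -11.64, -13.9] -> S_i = -4.86 + -2.26*i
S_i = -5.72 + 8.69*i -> [-5.72, 2.97, 11.66, 20.35, 29.04]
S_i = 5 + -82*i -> [5, -77, -159, -241, -323]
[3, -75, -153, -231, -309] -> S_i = 3 + -78*i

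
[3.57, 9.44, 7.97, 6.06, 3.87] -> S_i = Random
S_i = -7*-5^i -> [-7, 35, -175, 875, -4375]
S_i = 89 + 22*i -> [89, 111, 133, 155, 177]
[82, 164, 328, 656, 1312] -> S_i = 82*2^i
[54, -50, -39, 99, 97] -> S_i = Random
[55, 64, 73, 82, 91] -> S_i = 55 + 9*i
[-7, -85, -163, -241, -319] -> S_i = -7 + -78*i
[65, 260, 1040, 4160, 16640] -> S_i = 65*4^i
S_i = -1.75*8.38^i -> [-1.75, -14.66, -122.89, -1029.84, -8630.07]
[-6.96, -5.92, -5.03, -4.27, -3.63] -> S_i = -6.96*0.85^i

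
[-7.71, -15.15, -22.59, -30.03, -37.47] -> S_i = -7.71 + -7.44*i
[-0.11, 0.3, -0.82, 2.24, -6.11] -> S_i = -0.11*(-2.73)^i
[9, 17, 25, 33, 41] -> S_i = 9 + 8*i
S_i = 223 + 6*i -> [223, 229, 235, 241, 247]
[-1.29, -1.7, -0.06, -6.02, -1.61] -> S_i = Random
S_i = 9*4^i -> [9, 36, 144, 576, 2304]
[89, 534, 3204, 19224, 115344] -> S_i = 89*6^i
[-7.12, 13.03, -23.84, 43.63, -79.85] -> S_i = -7.12*(-1.83)^i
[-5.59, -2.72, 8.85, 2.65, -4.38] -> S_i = Random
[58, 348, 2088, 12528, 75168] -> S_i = 58*6^i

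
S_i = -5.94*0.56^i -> [-5.94, -3.33, -1.86, -1.04, -0.58]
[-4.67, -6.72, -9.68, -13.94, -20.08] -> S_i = -4.67*1.44^i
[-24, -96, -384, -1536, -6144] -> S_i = -24*4^i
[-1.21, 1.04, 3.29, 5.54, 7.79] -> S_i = -1.21 + 2.25*i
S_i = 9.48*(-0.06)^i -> [9.48, -0.57, 0.03, -0.0, 0.0]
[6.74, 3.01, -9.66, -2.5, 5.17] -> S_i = Random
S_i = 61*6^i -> [61, 366, 2196, 13176, 79056]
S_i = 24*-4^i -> [24, -96, 384, -1536, 6144]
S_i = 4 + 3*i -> [4, 7, 10, 13, 16]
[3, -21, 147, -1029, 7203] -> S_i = 3*-7^i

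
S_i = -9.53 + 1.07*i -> [-9.53, -8.46, -7.39, -6.32, -5.25]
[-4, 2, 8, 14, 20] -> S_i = -4 + 6*i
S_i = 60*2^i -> [60, 120, 240, 480, 960]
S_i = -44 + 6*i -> [-44, -38, -32, -26, -20]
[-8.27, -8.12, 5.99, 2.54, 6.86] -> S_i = Random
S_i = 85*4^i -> [85, 340, 1360, 5440, 21760]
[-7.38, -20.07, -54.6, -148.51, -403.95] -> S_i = -7.38*2.72^i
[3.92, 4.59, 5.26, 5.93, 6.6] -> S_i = 3.92 + 0.67*i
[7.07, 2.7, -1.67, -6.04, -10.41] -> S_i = 7.07 + -4.37*i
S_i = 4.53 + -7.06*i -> [4.53, -2.53, -9.59, -16.65, -23.71]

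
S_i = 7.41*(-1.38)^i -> [7.41, -10.23, 14.11, -19.47, 26.87]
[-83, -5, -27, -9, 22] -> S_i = Random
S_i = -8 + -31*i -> [-8, -39, -70, -101, -132]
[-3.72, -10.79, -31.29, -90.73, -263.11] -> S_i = -3.72*2.90^i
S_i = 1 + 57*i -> [1, 58, 115, 172, 229]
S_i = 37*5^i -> [37, 185, 925, 4625, 23125]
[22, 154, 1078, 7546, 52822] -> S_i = 22*7^i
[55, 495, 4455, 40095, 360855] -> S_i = 55*9^i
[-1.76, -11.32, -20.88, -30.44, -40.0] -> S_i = -1.76 + -9.56*i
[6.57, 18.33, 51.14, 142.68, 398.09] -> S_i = 6.57*2.79^i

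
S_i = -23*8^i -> [-23, -184, -1472, -11776, -94208]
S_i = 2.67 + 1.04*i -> [2.67, 3.71, 4.75, 5.79, 6.83]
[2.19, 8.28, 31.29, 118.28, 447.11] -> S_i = 2.19*3.78^i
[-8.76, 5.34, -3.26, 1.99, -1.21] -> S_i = -8.76*(-0.61)^i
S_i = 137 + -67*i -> [137, 70, 3, -64, -131]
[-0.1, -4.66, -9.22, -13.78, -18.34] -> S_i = -0.10 + -4.56*i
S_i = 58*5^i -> [58, 290, 1450, 7250, 36250]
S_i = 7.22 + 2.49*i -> [7.22, 9.71, 12.2, 14.69, 17.18]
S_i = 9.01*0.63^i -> [9.01, 5.68, 3.58, 2.25, 1.42]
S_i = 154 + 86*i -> [154, 240, 326, 412, 498]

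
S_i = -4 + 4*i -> [-4, 0, 4, 8, 12]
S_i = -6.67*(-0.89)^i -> [-6.67, 5.94, -5.28, 4.7, -4.18]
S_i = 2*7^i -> [2, 14, 98, 686, 4802]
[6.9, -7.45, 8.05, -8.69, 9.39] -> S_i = 6.90*(-1.08)^i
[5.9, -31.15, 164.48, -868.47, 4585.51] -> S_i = 5.90*(-5.28)^i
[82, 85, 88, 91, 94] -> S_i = 82 + 3*i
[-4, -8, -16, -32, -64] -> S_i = -4*2^i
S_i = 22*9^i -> [22, 198, 1782, 16038, 144342]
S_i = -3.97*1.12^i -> [-3.97, -4.45, -4.98, -5.58, -6.25]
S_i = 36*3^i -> [36, 108, 324, 972, 2916]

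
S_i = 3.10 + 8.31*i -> [3.1, 11.41, 19.72, 28.03, 36.34]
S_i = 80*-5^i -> [80, -400, 2000, -10000, 50000]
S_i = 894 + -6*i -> [894, 888, 882, 876, 870]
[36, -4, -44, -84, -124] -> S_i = 36 + -40*i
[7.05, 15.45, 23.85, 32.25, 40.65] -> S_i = 7.05 + 8.40*i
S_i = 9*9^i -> [9, 81, 729, 6561, 59049]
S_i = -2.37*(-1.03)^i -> [-2.37, 2.44, -2.51, 2.59, -2.67]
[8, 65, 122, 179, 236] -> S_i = 8 + 57*i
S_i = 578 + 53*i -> [578, 631, 684, 737, 790]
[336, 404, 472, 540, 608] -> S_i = 336 + 68*i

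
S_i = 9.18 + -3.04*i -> [9.18, 6.14, 3.1, 0.06, -2.98]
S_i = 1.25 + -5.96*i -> [1.25, -4.71, -10.67, -16.63, -22.59]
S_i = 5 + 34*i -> [5, 39, 73, 107, 141]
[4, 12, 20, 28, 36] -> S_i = 4 + 8*i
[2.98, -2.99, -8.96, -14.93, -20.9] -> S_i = 2.98 + -5.97*i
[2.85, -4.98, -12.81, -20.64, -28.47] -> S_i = 2.85 + -7.83*i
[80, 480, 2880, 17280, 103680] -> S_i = 80*6^i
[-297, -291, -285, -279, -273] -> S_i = -297 + 6*i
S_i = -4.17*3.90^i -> [-4.17, -16.26, -63.43, -247.36, -964.7]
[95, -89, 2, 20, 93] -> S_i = Random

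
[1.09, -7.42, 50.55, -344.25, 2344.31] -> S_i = 1.09*(-6.81)^i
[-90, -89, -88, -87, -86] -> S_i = -90 + 1*i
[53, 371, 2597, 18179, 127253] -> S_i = 53*7^i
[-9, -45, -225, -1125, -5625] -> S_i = -9*5^i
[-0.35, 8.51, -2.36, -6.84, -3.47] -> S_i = Random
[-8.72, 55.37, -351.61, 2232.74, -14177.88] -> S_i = -8.72*(-6.35)^i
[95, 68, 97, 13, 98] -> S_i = Random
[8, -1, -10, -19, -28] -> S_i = 8 + -9*i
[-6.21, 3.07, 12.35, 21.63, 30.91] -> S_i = -6.21 + 9.28*i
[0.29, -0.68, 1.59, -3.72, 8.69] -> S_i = 0.29*(-2.34)^i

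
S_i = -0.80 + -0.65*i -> [-0.8, -1.45, -2.1, -2.75, -3.4]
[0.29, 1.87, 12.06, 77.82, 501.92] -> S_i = 0.29*6.45^i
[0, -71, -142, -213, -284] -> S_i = 0 + -71*i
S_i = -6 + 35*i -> [-6, 29, 64, 99, 134]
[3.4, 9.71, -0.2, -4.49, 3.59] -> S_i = Random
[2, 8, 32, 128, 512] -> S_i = 2*4^i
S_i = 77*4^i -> [77, 308, 1232, 4928, 19712]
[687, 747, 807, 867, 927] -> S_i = 687 + 60*i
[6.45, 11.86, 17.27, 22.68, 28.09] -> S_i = 6.45 + 5.41*i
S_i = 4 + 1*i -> [4, 5, 6, 7, 8]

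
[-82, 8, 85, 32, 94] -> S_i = Random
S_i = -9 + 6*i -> [-9, -3, 3, 9, 15]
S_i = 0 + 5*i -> [0, 5, 10, 15, 20]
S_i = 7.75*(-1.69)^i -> [7.75, -13.1, 22.13, -37.41, 63.22]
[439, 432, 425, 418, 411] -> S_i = 439 + -7*i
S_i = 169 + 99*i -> [169, 268, 367, 466, 565]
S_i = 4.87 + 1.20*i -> [4.87, 6.07, 7.27, 8.47, 9.67]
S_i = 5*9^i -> [5, 45, 405, 3645, 32805]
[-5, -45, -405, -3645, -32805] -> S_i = -5*9^i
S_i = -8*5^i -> [-8, -40, -200, -1000, -5000]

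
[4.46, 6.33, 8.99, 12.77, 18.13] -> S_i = 4.46*1.42^i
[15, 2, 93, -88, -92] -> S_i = Random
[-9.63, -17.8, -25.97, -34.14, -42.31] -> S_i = -9.63 + -8.17*i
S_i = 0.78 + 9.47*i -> [0.78, 10.25, 19.72, 29.19, 38.66]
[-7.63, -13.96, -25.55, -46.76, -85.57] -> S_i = -7.63*1.83^i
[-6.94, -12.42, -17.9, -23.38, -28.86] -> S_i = -6.94 + -5.48*i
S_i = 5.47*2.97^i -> [5.47, 16.25, 48.25, 143.3, 425.61]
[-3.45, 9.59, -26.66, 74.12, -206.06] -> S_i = -3.45*(-2.78)^i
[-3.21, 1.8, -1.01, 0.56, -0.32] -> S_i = -3.21*(-0.56)^i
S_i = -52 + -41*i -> [-52, -93, -134, -175, -216]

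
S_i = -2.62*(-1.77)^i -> [-2.62, 4.64, -8.21, 14.53, -25.72]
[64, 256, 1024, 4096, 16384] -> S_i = 64*4^i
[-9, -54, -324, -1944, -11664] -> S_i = -9*6^i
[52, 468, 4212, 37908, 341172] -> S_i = 52*9^i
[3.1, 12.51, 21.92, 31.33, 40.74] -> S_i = 3.10 + 9.41*i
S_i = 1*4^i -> [1, 4, 16, 64, 256]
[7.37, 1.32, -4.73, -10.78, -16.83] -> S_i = 7.37 + -6.05*i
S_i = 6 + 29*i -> [6, 35, 64, 93, 122]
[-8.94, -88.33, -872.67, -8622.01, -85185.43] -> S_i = -8.94*9.88^i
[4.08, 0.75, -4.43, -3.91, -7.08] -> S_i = Random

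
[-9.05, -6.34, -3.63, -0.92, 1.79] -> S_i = -9.05 + 2.71*i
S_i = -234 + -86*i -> [-234, -320, -406, -492, -578]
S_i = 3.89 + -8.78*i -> [3.89, -4.89, -13.67, -22.45, -31.23]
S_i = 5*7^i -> [5, 35, 245, 1715, 12005]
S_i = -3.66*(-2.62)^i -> [-3.66, 9.59, -25.12, 65.82, -172.46]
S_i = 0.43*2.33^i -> [0.43, 1.0, 2.33, 5.44, 12.67]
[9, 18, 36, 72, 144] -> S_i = 9*2^i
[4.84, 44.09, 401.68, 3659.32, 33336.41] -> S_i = 4.84*9.11^i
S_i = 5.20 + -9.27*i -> [5.2, -4.07, -13.34, -22.61, -31.88]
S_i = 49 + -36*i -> [49, 13, -23, -59, -95]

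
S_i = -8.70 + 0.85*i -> [-8.7, -7.85, -7.0, -6.15, -5.3]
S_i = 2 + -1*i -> [2, 1, 0, -1, -2]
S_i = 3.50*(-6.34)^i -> [3.5, -22.19, 140.68, -891.94, 5654.9]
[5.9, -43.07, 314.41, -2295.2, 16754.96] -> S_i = 5.90*(-7.30)^i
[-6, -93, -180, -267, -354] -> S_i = -6 + -87*i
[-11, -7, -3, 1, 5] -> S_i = -11 + 4*i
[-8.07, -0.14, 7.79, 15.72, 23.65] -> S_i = -8.07 + 7.93*i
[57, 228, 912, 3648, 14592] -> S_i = 57*4^i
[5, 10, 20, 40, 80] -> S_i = 5*2^i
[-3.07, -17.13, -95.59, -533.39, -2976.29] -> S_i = -3.07*5.58^i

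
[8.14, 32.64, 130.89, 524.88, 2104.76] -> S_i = 8.14*4.01^i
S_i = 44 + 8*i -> [44, 52, 60, 68, 76]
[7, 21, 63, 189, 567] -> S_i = 7*3^i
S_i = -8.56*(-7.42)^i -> [-8.56, 63.52, -471.28, 3496.92, -25947.13]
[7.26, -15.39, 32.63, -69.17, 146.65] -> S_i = 7.26*(-2.12)^i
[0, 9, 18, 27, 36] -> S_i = 0 + 9*i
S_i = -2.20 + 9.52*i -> [-2.2, 7.32, 16.84, 26.36, 35.88]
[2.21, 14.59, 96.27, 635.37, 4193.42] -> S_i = 2.21*6.60^i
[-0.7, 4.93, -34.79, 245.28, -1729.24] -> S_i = -0.70*(-7.05)^i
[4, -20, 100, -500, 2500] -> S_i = 4*-5^i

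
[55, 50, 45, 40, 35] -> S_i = 55 + -5*i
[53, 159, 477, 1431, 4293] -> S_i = 53*3^i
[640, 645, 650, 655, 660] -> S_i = 640 + 5*i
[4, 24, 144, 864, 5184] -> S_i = 4*6^i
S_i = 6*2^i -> [6, 12, 24, 48, 96]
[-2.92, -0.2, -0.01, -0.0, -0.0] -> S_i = -2.92*0.07^i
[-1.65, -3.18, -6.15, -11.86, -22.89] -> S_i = -1.65*1.93^i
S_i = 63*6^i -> [63, 378, 2268, 13608, 81648]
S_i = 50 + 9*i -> [50, 59, 68, 77, 86]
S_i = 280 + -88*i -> [280, 192, 104, 16, -72]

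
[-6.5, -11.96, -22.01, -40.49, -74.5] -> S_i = -6.50*1.84^i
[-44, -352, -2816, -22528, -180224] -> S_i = -44*8^i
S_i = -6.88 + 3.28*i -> [-6.88, -3.6, -0.32, 2.96, 6.24]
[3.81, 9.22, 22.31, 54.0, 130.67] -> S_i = 3.81*2.42^i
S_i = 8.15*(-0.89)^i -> [8.15, -7.25, 6.46, -5.75, 5.11]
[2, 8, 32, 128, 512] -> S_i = 2*4^i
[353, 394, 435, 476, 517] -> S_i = 353 + 41*i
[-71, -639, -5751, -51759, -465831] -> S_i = -71*9^i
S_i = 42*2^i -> [42, 84, 168, 336, 672]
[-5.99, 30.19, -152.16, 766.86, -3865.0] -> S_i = -5.99*(-5.04)^i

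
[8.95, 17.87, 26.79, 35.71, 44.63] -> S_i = 8.95 + 8.92*i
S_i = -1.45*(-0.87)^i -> [-1.45, 1.26, -1.1, 0.95, -0.83]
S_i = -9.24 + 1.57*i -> [-9.24, -7.67, -6.1, -4.53, -2.96]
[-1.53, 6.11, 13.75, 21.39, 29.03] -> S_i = -1.53 + 7.64*i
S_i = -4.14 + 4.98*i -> [-4.14, 0.84, 5.82, 10.8, 15.78]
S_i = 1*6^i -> [1, 6, 36, 216, 1296]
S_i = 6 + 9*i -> [6, 15, 24, 33, 42]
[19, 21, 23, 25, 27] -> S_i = 19 + 2*i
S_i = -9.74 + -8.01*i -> [-9.74, -17.75, -25.76, -33.77, -41.78]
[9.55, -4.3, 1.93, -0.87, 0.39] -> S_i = 9.55*(-0.45)^i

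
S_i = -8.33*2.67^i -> [-8.33, -22.24, -59.38, -158.55, -423.34]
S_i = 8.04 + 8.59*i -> [8.04, 16.63, 25.22, 33.81, 42.4]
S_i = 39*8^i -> [39, 312, 2496, 19968, 159744]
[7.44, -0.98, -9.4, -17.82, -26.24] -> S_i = 7.44 + -8.42*i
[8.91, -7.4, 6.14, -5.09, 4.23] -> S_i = 8.91*(-0.83)^i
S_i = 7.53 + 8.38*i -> [7.53, 15.91, 24.29, 32.67, 41.05]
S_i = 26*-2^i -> [26, -52, 104, -208, 416]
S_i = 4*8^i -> [4, 32, 256, 2048, 16384]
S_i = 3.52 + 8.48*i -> [3.52, 12.0, 20.48, 28.96, 37.44]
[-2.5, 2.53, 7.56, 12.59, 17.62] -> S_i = -2.50 + 5.03*i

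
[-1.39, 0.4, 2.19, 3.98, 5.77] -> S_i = -1.39 + 1.79*i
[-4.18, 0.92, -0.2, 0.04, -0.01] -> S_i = -4.18*(-0.22)^i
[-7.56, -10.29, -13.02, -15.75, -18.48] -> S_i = -7.56 + -2.73*i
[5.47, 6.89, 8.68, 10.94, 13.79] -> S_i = 5.47*1.26^i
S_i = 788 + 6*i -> [788, 794, 800, 806, 812]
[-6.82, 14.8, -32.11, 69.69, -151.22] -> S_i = -6.82*(-2.17)^i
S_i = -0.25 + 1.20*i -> [-0.25, 0.95, 2.15, 3.35, 4.55]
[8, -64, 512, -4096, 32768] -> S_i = 8*-8^i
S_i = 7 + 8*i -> [7, 15, 23, 31, 39]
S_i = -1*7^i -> [-1, -7, -49, -343, -2401]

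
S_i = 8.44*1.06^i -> [8.44, 8.95, 9.48, 10.05, 10.66]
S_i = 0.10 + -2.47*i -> [0.1, -2.37, -4.84, -7.31, -9.78]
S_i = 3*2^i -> [3, 6, 12, 24, 48]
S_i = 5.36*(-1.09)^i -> [5.36, -5.84, 6.37, -6.94, 7.57]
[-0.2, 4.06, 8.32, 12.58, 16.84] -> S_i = -0.20 + 4.26*i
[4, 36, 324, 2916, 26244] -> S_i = 4*9^i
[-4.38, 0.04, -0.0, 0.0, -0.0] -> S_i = -4.38*(-0.01)^i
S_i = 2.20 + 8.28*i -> [2.2, 10.48, 18.76, 27.04, 35.32]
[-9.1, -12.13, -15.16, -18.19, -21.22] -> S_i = -9.10 + -3.03*i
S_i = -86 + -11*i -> [-86, -97, -108, -119, -130]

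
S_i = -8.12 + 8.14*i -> [-8.12, 0.02, 8.16, 16.3, 24.44]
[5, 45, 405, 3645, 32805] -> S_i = 5*9^i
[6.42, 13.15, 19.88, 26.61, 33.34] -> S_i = 6.42 + 6.73*i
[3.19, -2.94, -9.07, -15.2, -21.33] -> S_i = 3.19 + -6.13*i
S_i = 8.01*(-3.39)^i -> [8.01, -27.15, 92.05, -312.06, 1057.87]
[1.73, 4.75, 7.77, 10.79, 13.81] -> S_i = 1.73 + 3.02*i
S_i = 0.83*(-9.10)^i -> [0.83, -7.55, 68.73, -625.46, 5691.72]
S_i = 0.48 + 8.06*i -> [0.48, 8.54, 16.6, 24.66, 32.72]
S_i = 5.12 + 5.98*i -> [5.12, 11.1, 17.08, 23.06, 29.04]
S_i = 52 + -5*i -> [52, 47, 42, 37, 32]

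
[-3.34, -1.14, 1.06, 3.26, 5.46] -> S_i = -3.34 + 2.20*i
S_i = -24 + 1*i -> [-24, -23, -22, -21, -20]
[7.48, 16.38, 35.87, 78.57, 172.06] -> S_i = 7.48*2.19^i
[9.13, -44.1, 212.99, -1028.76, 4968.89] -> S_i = 9.13*(-4.83)^i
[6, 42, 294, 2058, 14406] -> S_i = 6*7^i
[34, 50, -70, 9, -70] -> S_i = Random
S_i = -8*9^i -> [-8, -72, -648, -5832, -52488]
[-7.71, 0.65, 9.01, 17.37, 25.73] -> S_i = -7.71 + 8.36*i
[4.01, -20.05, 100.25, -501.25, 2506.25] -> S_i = 4.01*(-5.00)^i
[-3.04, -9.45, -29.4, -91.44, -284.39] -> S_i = -3.04*3.11^i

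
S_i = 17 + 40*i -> [17, 57, 97, 137, 177]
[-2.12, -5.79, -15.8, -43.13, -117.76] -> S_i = -2.12*2.73^i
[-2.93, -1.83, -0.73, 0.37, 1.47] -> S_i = -2.93 + 1.10*i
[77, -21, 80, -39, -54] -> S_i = Random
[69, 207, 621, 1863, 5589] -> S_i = 69*3^i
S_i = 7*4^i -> [7, 28, 112, 448, 1792]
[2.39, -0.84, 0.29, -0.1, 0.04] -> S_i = 2.39*(-0.35)^i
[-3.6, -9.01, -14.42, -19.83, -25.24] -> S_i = -3.60 + -5.41*i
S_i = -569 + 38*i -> [-569, -531, -493, -455, -417]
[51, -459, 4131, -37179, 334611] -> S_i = 51*-9^i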